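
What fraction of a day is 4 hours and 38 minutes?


Total minutes: 4×60 + 38 = 278
Day = 24×60 = 1440 minutes
Fraction = 278/1440 ≈ 0.1931
As a percentage: 278/1440 × 100 ≈ 19.31%

0.1931 (19.31%)


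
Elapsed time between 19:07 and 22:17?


3h 10m

End time in minutes: 22×60 + 17 = 1337
Start time in minutes: 19×60 + 7 = 1147
Difference = 1337 - 1147 = 190 minutes
= 3 hours 10 minutes


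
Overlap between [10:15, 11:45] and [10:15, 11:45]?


Meeting A: 615-705 (in minutes from midnight)
Meeting B: 615-705
Overlap start = max(615, 615) = 615
Overlap end = min(705, 705) = 705
Overlap = max(0, 705 - 615) = 90 min

90 minutes


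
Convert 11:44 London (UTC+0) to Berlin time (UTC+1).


12:44

Time difference = UTC+1 - UTC+0 = +1 hours
New hour = (11 + 1) mod 24
= 12 mod 24 = 12
Minutes unchanged → 12:44


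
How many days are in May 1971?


Month: May (month 5)
May has 31 days

31 days


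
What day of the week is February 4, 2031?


Zeller's congruence:
q=4, m=14, k=30, j=20
h = (4 + ⌊13×15/5⌋ + 30 + ⌊30/4⌋ + ⌊20/4⌋ - 2×20) mod 7
= (4 + 39 + 30 + 7 + 5 - 40) mod 7
= 45 mod 7 = 3
h=3 → Tuesday

Tuesday


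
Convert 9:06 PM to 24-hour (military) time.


Input: 9:06 PM
PM: 9 + 12 = 21

21:06


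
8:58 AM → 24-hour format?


Input: 8:58 AM
AM hour stays: 8

08:58


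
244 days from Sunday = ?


Saturday

Start: Sunday (index 6)
(6 + 244) mod 7
= 250 mod 7
= 5
Index 5 → Saturday


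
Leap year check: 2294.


Rules: divisible by 4 AND (not by 100 OR by 400)
2294 ÷ 4 = 573 remainder 2 → not divisible by 4
Not divisible by 4 → not a leap year

No


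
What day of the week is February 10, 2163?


Zeller's congruence:
q=10, m=14, k=62, j=21
h = (10 + ⌊13×15/5⌋ + 62 + ⌊62/4⌋ + ⌊21/4⌋ - 2×21) mod 7
= (10 + 39 + 62 + 15 + 5 - 42) mod 7
= 89 mod 7 = 5
h=5 → Thursday

Thursday


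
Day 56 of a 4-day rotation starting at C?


Shifts: A, B, C, D
Start: C (index 2)
Day 56: (2 + 56 - 1) mod 4
= 57 mod 4
= 1
Index 1 → shift B

Shift B


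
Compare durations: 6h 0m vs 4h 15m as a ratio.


Duration 1: 360 minutes
Duration 2: 255 minutes
Ratio = 360:255
GCD = 15
Simplified = 24:17
As a decimal: 24/17 ≈ 1.41

24:17 (1.41)


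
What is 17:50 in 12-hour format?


5:50 PM

Hour: 17
17 - 12 = 5 → PM


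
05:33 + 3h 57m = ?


09:30

Start: 333 minutes from midnight
Add: 237 minutes
Total: 570 minutes
Hours: 570 ÷ 60 = 9 remainder 30


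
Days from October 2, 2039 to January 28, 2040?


118 days

From October 2, 2039 to January 28, 2040
Rest of October 2039: 31 - 2 = 29
Full months: November 30, December 31
Days into January 2040: 28
Total = 29 + 30 + 31 + 28 = 118 days


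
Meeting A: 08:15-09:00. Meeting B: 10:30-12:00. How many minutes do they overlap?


Meeting A: 495-540 (in minutes from midnight)
Meeting B: 630-720
Overlap start = max(495, 630) = 630
Overlap end = min(540, 720) = 540
Overlap = max(0, 540 - 630) = 0 min

0 minutes


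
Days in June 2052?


Month: June (month 6)
June has 30 days

30 days


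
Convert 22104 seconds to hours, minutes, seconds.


6h 8m 24s

Hours: 22104 ÷ 3600 = 6 remainder 504
Minutes: 504 ÷ 60 = 8 remainder 24
Seconds: 24


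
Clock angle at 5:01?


144.5°

Hour hand = 5×30 + 1×0.5 = 150.5°
Minute hand = 1×6 = 6°
Difference = |150.5 - 6| = 144.5°


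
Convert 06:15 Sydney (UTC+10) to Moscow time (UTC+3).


23:15 (previous day)

Time difference = UTC+3 - UTC+10 = -7 hours
New hour = (6 -7) mod 24
= -1 mod 24 = 23
Minutes unchanged → 23:15; -1 < 0 → previous day


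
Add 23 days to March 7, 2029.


Start: March 7, 2029
Add 23 days
March 7 + 23 = March 30, 2029

March 30, 2029


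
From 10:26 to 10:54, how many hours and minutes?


0h 28m

End time in minutes: 10×60 + 54 = 654
Start time in minutes: 10×60 + 26 = 626
Difference = 654 - 626 = 28 minutes
= 0 hours 28 minutes


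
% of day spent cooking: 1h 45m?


Time: 105 minutes
Day: 1440 minutes
Percentage = (105/1440) × 100 ≈ 7.3%

7.3%


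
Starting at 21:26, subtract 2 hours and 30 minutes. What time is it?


18:56

Start: 1286 minutes from midnight
Subtract: 150 minutes
Remaining: 1286 - 150 = 1136
Hours: 18, Minutes: 56


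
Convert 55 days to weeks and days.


Weeks: 55 ÷ 7 = 7 remainder 6

7 weeks 6 days


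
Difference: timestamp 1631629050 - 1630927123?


Difference = 1631629050 - 1630927123 = 701927 seconds
In hours: 701927 / 3600 ≈ 195.0
In days: 701927 / 86400 ≈ 8.12

701927 seconds (195.0 hours / 8.12 days)


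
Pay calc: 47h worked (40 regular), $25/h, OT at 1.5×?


$1262.50

Regular: 40h × $25 = $1000.00
Overtime: 47 - 40 = 7h
OT pay: 7h × $25 × 1.5 = $262.50
Total = $1000.00 + $262.50 = $1262.50


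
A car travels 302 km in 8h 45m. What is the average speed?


Distance: 302 km
Time: 8h 45m = 525 min = 525/60 = 35/4 hours
Speed = 302 ÷ (35/4) = 302 × 4 / 35 = 1208/35 ≈ 34.5 km/h

34.5 km/h


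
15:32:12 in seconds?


Hours: 15 × 3600 = 54000
Minutes: 32 × 60 = 1920
Seconds: 12
Total = 54000 + 1920 + 12 = 55932

55932 seconds


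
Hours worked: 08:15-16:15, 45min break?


Total time = (16×60+15) - (8×60+15)
= 975 - 495 = 480 min
Minus break: 480 - 45 = 435 min
= 7h 15m

7h 15m (435 minutes)


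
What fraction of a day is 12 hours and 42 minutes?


Total minutes: 12×60 + 42 = 762
Day = 24×60 = 1440 minutes
Fraction = 762/1440 ≈ 0.5292
As a percentage: 762/1440 × 100 ≈ 52.92%

0.5292 (52.92%)


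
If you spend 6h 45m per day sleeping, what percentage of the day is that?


Time: 405 minutes
Day: 1440 minutes
Percentage = (405/1440) × 100 ≈ 28.1%

28.1%


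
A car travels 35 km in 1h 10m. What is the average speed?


Distance: 35 km
Time: 1h 10m = 70 min = 70/60 = 7/6 hours
Speed = 35 ÷ (7/6) = 35 × 6 / 7 = 210/7 = 30.0 km/h

30.0 km/h


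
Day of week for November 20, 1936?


Zeller's congruence:
q=20, m=11, k=36, j=19
h = (20 + ⌊13×12/5⌋ + 36 + ⌊36/4⌋ + ⌊19/4⌋ - 2×19) mod 7
= (20 + 31 + 36 + 9 + 4 - 38) mod 7
= 62 mod 7 = 6
h=6 → Friday

Friday


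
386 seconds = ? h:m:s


0h 6m 26s

Hours: 386 ÷ 3600 = 0 remainder 386
Minutes: 386 ÷ 60 = 6 remainder 26
Seconds: 26


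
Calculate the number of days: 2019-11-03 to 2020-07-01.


241 days

From November 3, 2019 to July 1, 2020
Rest of November 2019: 30 - 3 = 27
Full months: December 31, January 31, February 2020 29, March 31, April 30, May 31, June 30
Days into July 2020: 1
Total = 27 + 31 + 31 + 29 + 31 + 30 + 31 + 30 + 1 = 241 days


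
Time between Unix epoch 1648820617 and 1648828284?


7667 seconds (2.1 hours / 0.09 days)

Difference = 1648828284 - 1648820617 = 7667 seconds
In hours: 7667 / 3600 ≈ 2.1
In days: 7667 / 86400 ≈ 0.09


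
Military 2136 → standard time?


Hour: 21
21 - 12 = 9 → PM

9:36 PM


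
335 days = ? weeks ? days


47 weeks 6 days

Weeks: 335 ÷ 7 = 47 remainder 6


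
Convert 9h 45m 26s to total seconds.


35126 seconds

Hours: 9 × 3600 = 32400
Minutes: 45 × 60 = 2700
Seconds: 26
Total = 32400 + 2700 + 26 = 35126


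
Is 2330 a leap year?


Rules: divisible by 4 AND (not by 100 OR by 400)
2330 ÷ 4 = 582 remainder 2 → not divisible by 4
Not divisible by 4 → not a leap year

No


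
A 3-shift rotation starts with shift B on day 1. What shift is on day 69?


Shifts: A, B, C
Start: B (index 1)
Day 69: (1 + 69 - 1) mod 3
= 69 mod 3
= 0
Index 0 → shift A

Shift A


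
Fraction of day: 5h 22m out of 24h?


0.2236 (22.36%)

Total minutes: 5×60 + 22 = 322
Day = 24×60 = 1440 minutes
Fraction = 322/1440 ≈ 0.2236
As a percentage: 322/1440 × 100 ≈ 22.36%


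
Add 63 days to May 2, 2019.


Start: May 2, 2019
Add 63 days
May 2 → June 1: 31 - 2 + 1 = 30 days (63 - 30 = 33 left)
June 1 → July 1: 30 - 1 + 1 = 30 days (33 - 30 = 3 left)
July 1 + 3 = July 4, 2019

July 4, 2019


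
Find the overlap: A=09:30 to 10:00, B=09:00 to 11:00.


Meeting A: 570-600 (in minutes from midnight)
Meeting B: 540-660
Overlap start = max(570, 540) = 570
Overlap end = min(600, 660) = 600
Overlap = max(0, 600 - 570) = 30 min

30 minutes


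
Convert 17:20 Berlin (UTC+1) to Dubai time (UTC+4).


20:20

Time difference = UTC+4 - UTC+1 = +3 hours
New hour = (17 + 3) mod 24
= 20 mod 24 = 20
Minutes unchanged → 20:20


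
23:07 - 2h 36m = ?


20:31

Start: 1387 minutes from midnight
Subtract: 156 minutes
Remaining: 1387 - 156 = 1231
Hours: 20, Minutes: 31


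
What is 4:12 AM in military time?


04:12

Input: 4:12 AM
AM hour stays: 4


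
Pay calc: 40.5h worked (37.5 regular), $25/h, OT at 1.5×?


$1050.00

Regular: 37.5h × $25 = $937.50
Overtime: 40.5 - 37.5 = 3.0h
OT pay: 3.0h × $25 × 1.5 = $112.50
Total = $937.50 + $112.50 = $1050.00


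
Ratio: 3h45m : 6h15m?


Duration 1: 225 minutes
Duration 2: 375 minutes
Ratio = 225:375
GCD = 75
Simplified = 3:5
As a decimal: 3/5 = 0.60

3:5 (0.60)


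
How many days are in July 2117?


Month: July (month 7)
July has 31 days

31 days


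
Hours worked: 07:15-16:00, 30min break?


Total time = (16×60+0) - (7×60+15)
= 960 - 435 = 525 min
Minus break: 525 - 30 = 495 min
= 8h 15m

8h 15m (495 minutes)


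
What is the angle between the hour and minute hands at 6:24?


48.0°

Hour hand = 6×30 + 24×0.5 = 192.0°
Minute hand = 24×6 = 144°
Difference = |192.0 - 144| = 48.0°


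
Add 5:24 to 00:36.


06:00

Start: 36 minutes from midnight
Add: 324 minutes
Total: 360 minutes
Hours: 360 ÷ 60 = 6 remainder 0


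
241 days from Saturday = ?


Start: Saturday (index 5)
(5 + 241) mod 7
= 246 mod 7
= 1
Index 1 → Tuesday

Tuesday


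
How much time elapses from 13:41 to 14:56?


1h 15m

End time in minutes: 14×60 + 56 = 896
Start time in minutes: 13×60 + 41 = 821
Difference = 896 - 821 = 75 minutes
= 1 hours 15 minutes


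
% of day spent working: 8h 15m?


34.4%

Time: 495 minutes
Day: 1440 minutes
Percentage = (495/1440) × 100 ≈ 34.4%


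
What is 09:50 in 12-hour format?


9:50 AM

Hour: 9
9 < 12 → AM


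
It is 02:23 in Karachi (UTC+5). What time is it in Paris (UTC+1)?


22:23 (previous day)

Time difference = UTC+1 - UTC+5 = -4 hours
New hour = (2 -4) mod 24
= -2 mod 24 = 22
Minutes unchanged → 22:23; -2 < 0 → previous day


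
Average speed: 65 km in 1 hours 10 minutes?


Distance: 65 km
Time: 1h 10m = 70 min = 70/60 = 7/6 hours
Speed = 65 ÷ (7/6) = 65 × 6 / 7 = 390/7 ≈ 55.7 km/h

55.7 km/h


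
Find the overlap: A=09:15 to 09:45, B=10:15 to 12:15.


Meeting A: 555-585 (in minutes from midnight)
Meeting B: 615-735
Overlap start = max(555, 615) = 615
Overlap end = min(585, 735) = 585
Overlap = max(0, 585 - 615) = 0 min

0 minutes


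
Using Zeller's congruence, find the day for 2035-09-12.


Wednesday

Zeller's congruence:
q=12, m=9, k=35, j=20
h = (12 + ⌊13×10/5⌋ + 35 + ⌊35/4⌋ + ⌊20/4⌋ - 2×20) mod 7
= (12 + 26 + 35 + 8 + 5 - 40) mod 7
= 46 mod 7 = 4
h=4 → Wednesday


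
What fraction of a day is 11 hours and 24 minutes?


Total minutes: 11×60 + 24 = 684
Day = 24×60 = 1440 minutes
Fraction = 684/1440 = 0.4750
As a percentage: 684/1440 × 100 = 47.50%

0.4750 (47.50%)


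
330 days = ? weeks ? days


Weeks: 330 ÷ 7 = 47 remainder 1

47 weeks 1 days


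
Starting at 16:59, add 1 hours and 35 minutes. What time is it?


Start: 1019 minutes from midnight
Add: 95 minutes
Total: 1114 minutes
Hours: 1114 ÷ 60 = 18 remainder 34

18:34


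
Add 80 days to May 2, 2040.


Start: May 2, 2040
Add 80 days
May 2 → June 1: 31 - 2 + 1 = 30 days (80 - 30 = 50 left)
June 1 → July 1: 30 - 1 + 1 = 30 days (50 - 30 = 20 left)
July 1 + 20 = July 21, 2040

July 21, 2040


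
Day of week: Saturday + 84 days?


Start: Saturday (index 5)
(5 + 84) mod 7
= 89 mod 7
= 5
Index 5 → Saturday

Saturday


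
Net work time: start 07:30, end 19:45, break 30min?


11h 45m (705 minutes)

Total time = (19×60+45) - (7×60+30)
= 1185 - 450 = 735 min
Minus break: 735 - 30 = 705 min
= 11h 45m


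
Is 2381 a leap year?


No

Rules: divisible by 4 AND (not by 100 OR by 400)
2381 ÷ 4 = 595 remainder 1 → not divisible by 4
Not divisible by 4 → not a leap year


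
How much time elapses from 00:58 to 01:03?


End time in minutes: 1×60 + 3 = 63
Start time in minutes: 0×60 + 58 = 58
Difference = 63 - 58 = 5 minutes
= 0 hours 5 minutes

0h 5m


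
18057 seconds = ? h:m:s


5h 0m 57s

Hours: 18057 ÷ 3600 = 5 remainder 57
Minutes: 57 ÷ 60 = 0 remainder 57
Seconds: 57


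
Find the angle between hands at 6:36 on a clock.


Hour hand = 6×30 + 36×0.5 = 198.0°
Minute hand = 36×6 = 216°
Difference = |198.0 - 216| = 18.0°

18.0°


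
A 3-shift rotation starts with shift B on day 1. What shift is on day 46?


Shifts: A, B, C
Start: B (index 1)
Day 46: (1 + 46 - 1) mod 3
= 46 mod 3
= 1
Index 1 → shift B

Shift B


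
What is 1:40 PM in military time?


13:40

Input: 1:40 PM
PM: 1 + 12 = 13


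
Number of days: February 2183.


28 days

Month: February (month 2)
February: 28 or 29 (leap year)
2183 leap year? No


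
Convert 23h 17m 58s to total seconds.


Hours: 23 × 3600 = 82800
Minutes: 17 × 60 = 1020
Seconds: 58
Total = 82800 + 1020 + 58 = 83878

83878 seconds


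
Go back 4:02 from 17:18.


Start: 1038 minutes from midnight
Subtract: 242 minutes
Remaining: 1038 - 242 = 796
Hours: 13, Minutes: 16

13:16


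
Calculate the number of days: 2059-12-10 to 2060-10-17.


From December 10, 2059 to October 17, 2060
Rest of December 2059: 31 - 10 = 21
Full months: January 31, February 2060 29, March 31, April 30, May 31, June 30, July 31, August 31, September 30
Days into October 2060: 17
Total = 21 + 31 + 29 + 31 + 30 + 31 + 30 + 31 + 31 + 30 + 17 = 312 days

312 days


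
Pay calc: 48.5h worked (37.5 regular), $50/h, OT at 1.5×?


$2700.00

Regular: 37.5h × $50 = $1875.00
Overtime: 48.5 - 37.5 = 11.0h
OT pay: 11.0h × $50 × 1.5 = $825.00
Total = $1875.00 + $825.00 = $2700.00


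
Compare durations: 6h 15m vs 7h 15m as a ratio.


25:29 (0.86)

Duration 1: 375 minutes
Duration 2: 435 minutes
Ratio = 375:435
GCD = 15
Simplified = 25:29
As a decimal: 25/29 ≈ 0.86


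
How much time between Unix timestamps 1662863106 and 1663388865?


Difference = 1663388865 - 1662863106 = 525759 seconds
In hours: 525759 / 3600 ≈ 146.0
In days: 525759 / 86400 ≈ 6.09

525759 seconds (146.0 hours / 6.09 days)


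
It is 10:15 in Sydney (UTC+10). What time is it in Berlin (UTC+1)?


Time difference = UTC+1 - UTC+10 = -9 hours
New hour = (10 -9) mod 24
= 1 mod 24 = 1
Minutes unchanged → 01:15

01:15


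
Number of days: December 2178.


Month: December (month 12)
December has 31 days

31 days


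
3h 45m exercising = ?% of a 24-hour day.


15.6%

Time: 225 minutes
Day: 1440 minutes
Percentage = (225/1440) × 100 ≈ 15.6%


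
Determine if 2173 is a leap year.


Rules: divisible by 4 AND (not by 100 OR by 400)
2173 ÷ 4 = 543 remainder 1 → not divisible by 4
Not divisible by 4 → not a leap year

No


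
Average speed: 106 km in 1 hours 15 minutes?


Distance: 106 km
Time: 1h 15m = 75 min = 75/60 = 5/4 hours
Speed = 106 ÷ (5/4) = 106 × 4 / 5 = 424/5 = 84.8 km/h

84.8 km/h


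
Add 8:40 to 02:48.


11:28

Start: 168 minutes from midnight
Add: 520 minutes
Total: 688 minutes
Hours: 688 ÷ 60 = 11 remainder 28


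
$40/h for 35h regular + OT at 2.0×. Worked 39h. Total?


$1720.00

Regular: 35h × $40 = $1400.00
Overtime: 39 - 35 = 4h
OT pay: 4h × $40 × 2.0 = $320.00
Total = $1400.00 + $320.00 = $1720.00


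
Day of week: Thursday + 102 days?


Start: Thursday (index 3)
(3 + 102) mod 7
= 105 mod 7
= 0
Index 0 → Monday

Monday


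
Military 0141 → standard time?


1:41 AM

Hour: 1
1 < 12 → AM


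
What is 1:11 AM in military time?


01:11

Input: 1:11 AM
AM hour stays: 1


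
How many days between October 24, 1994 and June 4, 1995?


223 days

From October 24, 1994 to June 4, 1995
Rest of October 1994: 31 - 24 = 7
Full months: November 30, December 31, January 31, February 1995 28, March 31, April 30, May 31
Days into June 1995: 4
Total = 7 + 30 + 31 + 31 + 28 + 31 + 30 + 31 + 4 = 223 days


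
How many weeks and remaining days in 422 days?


Weeks: 422 ÷ 7 = 60 remainder 2

60 weeks 2 days


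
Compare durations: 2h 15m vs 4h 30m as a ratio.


Duration 1: 135 minutes
Duration 2: 270 minutes
Ratio = 135:270
GCD = 135
Simplified = 1:2
As a decimal: 1/2 = 0.50

1:2 (0.50)


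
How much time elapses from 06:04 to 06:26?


End time in minutes: 6×60 + 26 = 386
Start time in minutes: 6×60 + 4 = 364
Difference = 386 - 364 = 22 minutes
= 0 hours 22 minutes

0h 22m


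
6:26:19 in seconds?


23179 seconds

Hours: 6 × 3600 = 21600
Minutes: 26 × 60 = 1560
Seconds: 19
Total = 21600 + 1560 + 19 = 23179


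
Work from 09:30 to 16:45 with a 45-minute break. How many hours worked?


6h 30m (390 minutes)

Total time = (16×60+45) - (9×60+30)
= 1005 - 570 = 435 min
Minus break: 435 - 45 = 390 min
= 6h 30m


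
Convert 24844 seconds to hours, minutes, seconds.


Hours: 24844 ÷ 3600 = 6 remainder 3244
Minutes: 3244 ÷ 60 = 54 remainder 4
Seconds: 4

6h 54m 4s


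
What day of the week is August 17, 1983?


Zeller's congruence:
q=17, m=8, k=83, j=19
h = (17 + ⌊13×9/5⌋ + 83 + ⌊83/4⌋ + ⌊19/4⌋ - 2×19) mod 7
= (17 + 23 + 83 + 20 + 4 - 38) mod 7
= 109 mod 7 = 4
h=4 → Wednesday

Wednesday


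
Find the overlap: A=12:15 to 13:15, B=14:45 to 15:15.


0 minutes

Meeting A: 735-795 (in minutes from midnight)
Meeting B: 885-915
Overlap start = max(735, 885) = 885
Overlap end = min(795, 915) = 795
Overlap = max(0, 795 - 885) = 0 min


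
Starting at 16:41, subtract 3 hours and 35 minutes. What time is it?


Start: 1001 minutes from midnight
Subtract: 215 minutes
Remaining: 1001 - 215 = 786
Hours: 13, Minutes: 6

13:06


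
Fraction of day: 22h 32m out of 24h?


Total minutes: 22×60 + 32 = 1352
Day = 24×60 = 1440 minutes
Fraction = 1352/1440 ≈ 0.9389
As a percentage: 1352/1440 × 100 ≈ 93.89%

0.9389 (93.89%)


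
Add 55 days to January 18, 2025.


March 14, 2025

Start: January 18, 2025
Add 55 days
January 18 → February 1: 31 - 18 + 1 = 14 days (55 - 14 = 41 left)
February 1 → March 1: 28 - 1 + 1 = 28 days (41 - 28 = 13 left)
March 1 + 13 = March 14, 2025


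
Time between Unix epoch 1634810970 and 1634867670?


56700 seconds (15.8 hours / 0.66 days)

Difference = 1634867670 - 1634810970 = 56700 seconds
In hours: 56700 / 3600 ≈ 15.8
In days: 56700 / 86400 ≈ 0.66


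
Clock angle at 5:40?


70.0°

Hour hand = 5×30 + 40×0.5 = 170.0°
Minute hand = 40×6 = 240°
Difference = |170.0 - 240| = 70.0°


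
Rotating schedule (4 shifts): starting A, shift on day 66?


Shifts: A, B, C, D
Start: A (index 0)
Day 66: (0 + 66 - 1) mod 4
= 65 mod 4
= 1
Index 1 → shift B

Shift B


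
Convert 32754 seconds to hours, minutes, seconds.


9h 5m 54s

Hours: 32754 ÷ 3600 = 9 remainder 354
Minutes: 354 ÷ 60 = 5 remainder 54
Seconds: 54


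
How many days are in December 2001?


31 days

Month: December (month 12)
December has 31 days


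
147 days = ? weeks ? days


21 weeks 0 days

Weeks: 147 ÷ 7 = 21 remainder 0


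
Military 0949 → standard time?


Hour: 9
9 < 12 → AM

9:49 AM


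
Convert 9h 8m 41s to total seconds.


32921 seconds

Hours: 9 × 3600 = 32400
Minutes: 8 × 60 = 480
Seconds: 41
Total = 32400 + 480 + 41 = 32921


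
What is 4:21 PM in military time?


Input: 4:21 PM
PM: 4 + 12 = 16

16:21


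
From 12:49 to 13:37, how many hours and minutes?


0h 48m

End time in minutes: 13×60 + 37 = 817
Start time in minutes: 12×60 + 49 = 769
Difference = 817 - 769 = 48 minutes
= 0 hours 48 minutes


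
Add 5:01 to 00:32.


05:33

Start: 32 minutes from midnight
Add: 301 minutes
Total: 333 minutes
Hours: 333 ÷ 60 = 5 remainder 33


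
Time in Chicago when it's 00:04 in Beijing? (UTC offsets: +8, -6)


10:04 (previous day)

Time difference = UTC-6 - UTC+8 = -14 hours
New hour = (0 -14) mod 24
= -14 mod 24 = 10
Minutes unchanged → 10:04; -14 < 0 → previous day


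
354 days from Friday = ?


Start: Friday (index 4)
(4 + 354) mod 7
= 358 mod 7
= 1
Index 1 → Tuesday

Tuesday


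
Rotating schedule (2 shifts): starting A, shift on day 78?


Shifts: A, B
Start: A (index 0)
Day 78: (0 + 78 - 1) mod 2
= 77 mod 2
= 1
Index 1 → shift B

Shift B


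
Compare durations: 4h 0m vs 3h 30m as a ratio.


8:7 (1.14)

Duration 1: 240 minutes
Duration 2: 210 minutes
Ratio = 240:210
GCD = 30
Simplified = 8:7
As a decimal: 8/7 ≈ 1.14


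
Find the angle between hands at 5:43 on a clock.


Hour hand = 5×30 + 43×0.5 = 171.5°
Minute hand = 43×6 = 258°
Difference = |171.5 - 258| = 86.5°

86.5°


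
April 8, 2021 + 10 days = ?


April 18, 2021

Start: April 8, 2021
Add 10 days
April 8 + 10 = April 18, 2021


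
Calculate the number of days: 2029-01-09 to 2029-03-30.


80 days

From January 9, 2029 to March 30, 2029
Rest of January 2029: 31 - 9 = 22
Full months: February 2029 28
Days into March 2029: 30
Total = 22 + 28 + 30 = 80 days


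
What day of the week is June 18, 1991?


Tuesday

Zeller's congruence:
q=18, m=6, k=91, j=19
h = (18 + ⌊13×7/5⌋ + 91 + ⌊91/4⌋ + ⌊19/4⌋ - 2×19) mod 7
= (18 + 18 + 91 + 22 + 4 - 38) mod 7
= 115 mod 7 = 3
h=3 → Tuesday


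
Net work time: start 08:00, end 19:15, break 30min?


10h 45m (645 minutes)

Total time = (19×60+15) - (8×60+0)
= 1155 - 480 = 675 min
Minus break: 675 - 30 = 645 min
= 10h 45m


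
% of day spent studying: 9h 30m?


39.6%

Time: 570 minutes
Day: 1440 minutes
Percentage = (570/1440) × 100 ≈ 39.6%


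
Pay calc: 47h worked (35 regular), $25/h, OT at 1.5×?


Regular: 35h × $25 = $875.00
Overtime: 47 - 35 = 12h
OT pay: 12h × $25 × 1.5 = $450.00
Total = $875.00 + $450.00 = $1325.00

$1325.00


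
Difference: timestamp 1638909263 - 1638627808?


Difference = 1638909263 - 1638627808 = 281455 seconds
In hours: 281455 / 3600 ≈ 78.2
In days: 281455 / 86400 ≈ 3.26

281455 seconds (78.2 hours / 3.26 days)


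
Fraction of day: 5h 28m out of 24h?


Total minutes: 5×60 + 28 = 328
Day = 24×60 = 1440 minutes
Fraction = 328/1440 ≈ 0.2278
As a percentage: 328/1440 × 100 ≈ 22.78%

0.2278 (22.78%)


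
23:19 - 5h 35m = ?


17:44

Start: 1399 minutes from midnight
Subtract: 335 minutes
Remaining: 1399 - 335 = 1064
Hours: 17, Minutes: 44


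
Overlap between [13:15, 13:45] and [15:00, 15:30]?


0 minutes

Meeting A: 795-825 (in minutes from midnight)
Meeting B: 900-930
Overlap start = max(795, 900) = 900
Overlap end = min(825, 930) = 825
Overlap = max(0, 825 - 900) = 0 min


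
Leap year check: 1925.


No

Rules: divisible by 4 AND (not by 100 OR by 400)
1925 ÷ 4 = 481 remainder 1 → not divisible by 4
Not divisible by 4 → not a leap year


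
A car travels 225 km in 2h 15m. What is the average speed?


100.0 km/h

Distance: 225 km
Time: 2h 15m = 135 min = 135/60 = 9/4 hours
Speed = 225 ÷ (9/4) = 225 × 4 / 9 = 900/9 = 100.0 km/h


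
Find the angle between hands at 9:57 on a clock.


Hour hand = 9×30 + 57×0.5 = 298.5°
Minute hand = 57×6 = 342°
Difference = |298.5 - 342| = 43.5°

43.5°


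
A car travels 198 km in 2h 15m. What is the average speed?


88.0 km/h

Distance: 198 km
Time: 2h 15m = 135 min = 135/60 = 9/4 hours
Speed = 198 ÷ (9/4) = 198 × 4 / 9 = 792/9 = 88.0 km/h


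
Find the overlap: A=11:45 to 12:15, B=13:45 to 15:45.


Meeting A: 705-735 (in minutes from midnight)
Meeting B: 825-945
Overlap start = max(705, 825) = 825
Overlap end = min(735, 945) = 735
Overlap = max(0, 735 - 825) = 0 min

0 minutes


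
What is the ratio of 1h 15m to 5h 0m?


Duration 1: 75 minutes
Duration 2: 300 minutes
Ratio = 75:300
GCD = 75
Simplified = 1:4
As a decimal: 1/4 = 0.25

1:4 (0.25)


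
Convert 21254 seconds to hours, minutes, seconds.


Hours: 21254 ÷ 3600 = 5 remainder 3254
Minutes: 3254 ÷ 60 = 54 remainder 14
Seconds: 14

5h 54m 14s


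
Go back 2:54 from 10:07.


07:13

Start: 607 minutes from midnight
Subtract: 174 minutes
Remaining: 607 - 174 = 433
Hours: 7, Minutes: 13


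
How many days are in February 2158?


Month: February (month 2)
February: 28 or 29 (leap year)
2158 leap year? No

28 days


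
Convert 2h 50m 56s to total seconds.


Hours: 2 × 3600 = 7200
Minutes: 50 × 60 = 3000
Seconds: 56
Total = 7200 + 3000 + 56 = 10256

10256 seconds


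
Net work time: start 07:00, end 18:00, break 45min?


10h 15m (615 minutes)

Total time = (18×60+0) - (7×60+0)
= 1080 - 420 = 660 min
Minus break: 660 - 45 = 615 min
= 10h 15m


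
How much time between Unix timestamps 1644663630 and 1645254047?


590417 seconds (164.0 hours / 6.83 days)

Difference = 1645254047 - 1644663630 = 590417 seconds
In hours: 590417 / 3600 ≈ 164.0
In days: 590417 / 86400 ≈ 6.83


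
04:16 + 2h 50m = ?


Start: 256 minutes from midnight
Add: 170 minutes
Total: 426 minutes
Hours: 426 ÷ 60 = 7 remainder 6

07:06


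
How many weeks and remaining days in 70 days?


Weeks: 70 ÷ 7 = 10 remainder 0

10 weeks 0 days


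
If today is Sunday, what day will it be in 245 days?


Sunday

Start: Sunday (index 6)
(6 + 245) mod 7
= 251 mod 7
= 6
Index 6 → Sunday


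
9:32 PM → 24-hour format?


21:32

Input: 9:32 PM
PM: 9 + 12 = 21


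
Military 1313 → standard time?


1:13 PM

Hour: 13
13 - 12 = 1 → PM


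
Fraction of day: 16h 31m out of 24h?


0.6882 (68.82%)

Total minutes: 16×60 + 31 = 991
Day = 24×60 = 1440 minutes
Fraction = 991/1440 ≈ 0.6882
As a percentage: 991/1440 × 100 ≈ 68.82%


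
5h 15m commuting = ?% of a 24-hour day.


21.9%

Time: 315 minutes
Day: 1440 minutes
Percentage = (315/1440) × 100 ≈ 21.9%


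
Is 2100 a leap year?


No

Rules: divisible by 4 AND (not by 100 OR by 400)
2100 ÷ 4 = 525 exactly → divisible by 4
2100 ÷ 100 = 21 exactly → divisible by 100
2100 ÷ 400 = 5 remainder 100 → not divisible by 400
Divisible by 100 but not by 400 → not a leap year


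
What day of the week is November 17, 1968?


Sunday

Zeller's congruence:
q=17, m=11, k=68, j=19
h = (17 + ⌊13×12/5⌋ + 68 + ⌊68/4⌋ + ⌊19/4⌋ - 2×19) mod 7
= (17 + 31 + 68 + 17 + 4 - 38) mod 7
= 99 mod 7 = 1
h=1 → Sunday


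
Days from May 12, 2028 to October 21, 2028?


162 days

From May 12, 2028 to October 21, 2028
Rest of May 2028: 31 - 12 = 19
Full months: June 30, July 31, August 31, September 30
Days into October 2028: 21
Total = 19 + 30 + 31 + 31 + 30 + 21 = 162 days


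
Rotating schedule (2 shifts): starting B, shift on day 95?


Shifts: A, B
Start: B (index 1)
Day 95: (1 + 95 - 1) mod 2
= 95 mod 2
= 1
Index 1 → shift B

Shift B


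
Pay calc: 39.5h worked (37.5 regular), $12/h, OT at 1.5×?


$486.00

Regular: 37.5h × $12 = $450.00
Overtime: 39.5 - 37.5 = 2.0h
OT pay: 2.0h × $12 × 1.5 = $36.00
Total = $450.00 + $36.00 = $486.00


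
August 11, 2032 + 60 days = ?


October 10, 2032

Start: August 11, 2032
Add 60 days
August 11 → September 1: 31 - 11 + 1 = 21 days (60 - 21 = 39 left)
September 1 → October 1: 30 - 1 + 1 = 30 days (39 - 30 = 9 left)
October 1 + 9 = October 10, 2032


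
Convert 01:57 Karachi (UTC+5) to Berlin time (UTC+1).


21:57 (previous day)

Time difference = UTC+1 - UTC+5 = -4 hours
New hour = (1 -4) mod 24
= -3 mod 24 = 21
Minutes unchanged → 21:57; -3 < 0 → previous day


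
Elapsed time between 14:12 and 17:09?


2h 57m

End time in minutes: 17×60 + 9 = 1029
Start time in minutes: 14×60 + 12 = 852
Difference = 1029 - 852 = 177 minutes
= 2 hours 57 minutes


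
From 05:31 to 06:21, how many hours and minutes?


End time in minutes: 6×60 + 21 = 381
Start time in minutes: 5×60 + 31 = 331
Difference = 381 - 331 = 50 minutes
= 0 hours 50 minutes

0h 50m


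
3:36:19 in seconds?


Hours: 3 × 3600 = 10800
Minutes: 36 × 60 = 2160
Seconds: 19
Total = 10800 + 2160 + 19 = 12979

12979 seconds


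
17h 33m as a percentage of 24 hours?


0.7313 (73.13%)

Total minutes: 17×60 + 33 = 1053
Day = 24×60 = 1440 minutes
Fraction = 1053/1440 ≈ 0.7313
As a percentage: 1053/1440 × 100 ≈ 73.13%


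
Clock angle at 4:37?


Hour hand = 4×30 + 37×0.5 = 138.5°
Minute hand = 37×6 = 222°
Difference = |138.5 - 222| = 83.5°

83.5°


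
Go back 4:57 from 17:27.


Start: 1047 minutes from midnight
Subtract: 297 minutes
Remaining: 1047 - 297 = 750
Hours: 12, Minutes: 30

12:30


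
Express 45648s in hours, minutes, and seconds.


Hours: 45648 ÷ 3600 = 12 remainder 2448
Minutes: 2448 ÷ 60 = 40 remainder 48
Seconds: 48

12h 40m 48s


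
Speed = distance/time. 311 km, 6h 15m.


Distance: 311 km
Time: 6h 15m = 375 min = 375/60 = 25/4 hours
Speed = 311 ÷ (25/4) = 311 × 4 / 25 = 1244/25 ≈ 49.8 km/h

49.8 km/h


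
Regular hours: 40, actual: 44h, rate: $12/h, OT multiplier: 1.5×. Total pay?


Regular: 40h × $12 = $480.00
Overtime: 44 - 40 = 4h
OT pay: 4h × $12 × 1.5 = $72.00
Total = $480.00 + $72.00 = $552.00

$552.00


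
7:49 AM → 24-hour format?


Input: 7:49 AM
AM hour stays: 7

07:49


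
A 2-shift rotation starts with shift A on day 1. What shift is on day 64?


Shifts: A, B
Start: A (index 0)
Day 64: (0 + 64 - 1) mod 2
= 63 mod 2
= 1
Index 1 → shift B

Shift B


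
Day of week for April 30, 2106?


Zeller's congruence:
q=30, m=4, k=6, j=21
h = (30 + ⌊13×5/5⌋ + 6 + ⌊6/4⌋ + ⌊21/4⌋ - 2×21) mod 7
= (30 + 13 + 6 + 1 + 5 - 42) mod 7
= 13 mod 7 = 6
h=6 → Friday

Friday


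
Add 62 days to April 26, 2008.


Start: April 26, 2008
Add 62 days
April 26 → May 1: 30 - 26 + 1 = 5 days (62 - 5 = 57 left)
May 1 → June 1: 31 - 1 + 1 = 31 days (57 - 31 = 26 left)
June 1 + 26 = June 27, 2008

June 27, 2008


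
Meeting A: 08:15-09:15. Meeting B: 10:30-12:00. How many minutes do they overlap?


0 minutes

Meeting A: 495-555 (in minutes from midnight)
Meeting B: 630-720
Overlap start = max(495, 630) = 630
Overlap end = min(555, 720) = 555
Overlap = max(0, 555 - 630) = 0 min


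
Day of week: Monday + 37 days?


Wednesday

Start: Monday (index 0)
(0 + 37) mod 7
= 37 mod 7
= 2
Index 2 → Wednesday


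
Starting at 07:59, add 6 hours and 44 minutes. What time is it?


Start: 479 minutes from midnight
Add: 404 minutes
Total: 883 minutes
Hours: 883 ÷ 60 = 14 remainder 43

14:43


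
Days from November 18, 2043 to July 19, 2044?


From November 18, 2043 to July 19, 2044
Rest of November 2043: 30 - 18 = 12
Full months: December 31, January 31, February 2044 29, March 31, April 30, May 31, June 30
Days into July 2044: 19
Total = 12 + 31 + 31 + 29 + 31 + 30 + 31 + 30 + 19 = 244 days

244 days


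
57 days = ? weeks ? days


Weeks: 57 ÷ 7 = 8 remainder 1

8 weeks 1 days


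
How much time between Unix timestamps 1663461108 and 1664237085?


775977 seconds (215.5 hours / 8.98 days)

Difference = 1664237085 - 1663461108 = 775977 seconds
In hours: 775977 / 3600 ≈ 215.5
In days: 775977 / 86400 ≈ 8.98


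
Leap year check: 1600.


Rules: divisible by 4 AND (not by 100 OR by 400)
1600 ÷ 4 = 400 exactly → divisible by 4
1600 ÷ 100 = 16 exactly → divisible by 100
1600 ÷ 400 = 4 exactly → divisible by 400
Divisible by 400 → leap year

Yes


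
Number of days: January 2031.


Month: January (month 1)
January has 31 days

31 days


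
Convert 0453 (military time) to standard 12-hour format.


Hour: 4
4 < 12 → AM

4:53 AM


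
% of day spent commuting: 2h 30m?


Time: 150 minutes
Day: 1440 minutes
Percentage = (150/1440) × 100 ≈ 10.4%

10.4%


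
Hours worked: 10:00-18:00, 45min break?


7h 15m (435 minutes)

Total time = (18×60+0) - (10×60+0)
= 1080 - 600 = 480 min
Minus break: 480 - 45 = 435 min
= 7h 15m


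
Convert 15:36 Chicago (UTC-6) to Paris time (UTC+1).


22:36

Time difference = UTC+1 - UTC-6 = +7 hours
New hour = (15 + 7) mod 24
= 22 mod 24 = 22
Minutes unchanged → 22:36


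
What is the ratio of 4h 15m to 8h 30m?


1:2 (0.50)

Duration 1: 255 minutes
Duration 2: 510 minutes
Ratio = 255:510
GCD = 255
Simplified = 1:2
As a decimal: 1/2 = 0.50


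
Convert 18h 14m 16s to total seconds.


65656 seconds

Hours: 18 × 3600 = 64800
Minutes: 14 × 60 = 840
Seconds: 16
Total = 64800 + 840 + 16 = 65656


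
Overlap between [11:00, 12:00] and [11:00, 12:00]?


Meeting A: 660-720 (in minutes from midnight)
Meeting B: 660-720
Overlap start = max(660, 660) = 660
Overlap end = min(720, 720) = 720
Overlap = max(0, 720 - 660) = 60 min

60 minutes


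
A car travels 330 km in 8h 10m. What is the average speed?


40.4 km/h

Distance: 330 km
Time: 8h 10m = 490 min = 490/60 = 49/6 hours
Speed = 330 ÷ (49/6) = 330 × 6 / 49 = 1980/49 ≈ 40.4 km/h


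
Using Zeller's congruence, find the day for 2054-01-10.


Zeller's congruence:
q=10, m=13, k=53, j=20
h = (10 + ⌊13×14/5⌋ + 53 + ⌊53/4⌋ + ⌊20/4⌋ - 2×20) mod 7
= (10 + 36 + 53 + 13 + 5 - 40) mod 7
= 77 mod 7 = 0
h=0 → Saturday

Saturday


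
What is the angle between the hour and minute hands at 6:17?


Hour hand = 6×30 + 17×0.5 = 188.5°
Minute hand = 17×6 = 102°
Difference = |188.5 - 102| = 86.5°

86.5°


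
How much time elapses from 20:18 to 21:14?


End time in minutes: 21×60 + 14 = 1274
Start time in minutes: 20×60 + 18 = 1218
Difference = 1274 - 1218 = 56 minutes
= 0 hours 56 minutes

0h 56m


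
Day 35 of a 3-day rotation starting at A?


Shifts: A, B, C
Start: A (index 0)
Day 35: (0 + 35 - 1) mod 3
= 34 mod 3
= 1
Index 1 → shift B

Shift B


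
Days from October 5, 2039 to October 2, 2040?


363 days

From October 5, 2039 to October 2, 2040
Rest of October 2039: 31 - 5 = 26
Full months: November 30, December 31, January 31, February 2040 29, March 31, April 30, May 31, June 30, July 31, August 31, September 30
Days into October 2040: 2
Total = 26 + 30 + 31 + 31 + 29 + 31 + 30 + 31 + 30 + 31 + 31 + 30 + 2 = 363 days


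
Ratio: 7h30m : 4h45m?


Duration 1: 450 minutes
Duration 2: 285 minutes
Ratio = 450:285
GCD = 15
Simplified = 30:19
As a decimal: 30/19 ≈ 1.58

30:19 (1.58)


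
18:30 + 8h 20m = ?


02:50 (next day)

Start: 1110 minutes from midnight
Add: 500 minutes
Total: 1610 minutes
Hours: 1610 ÷ 60 = 26 remainder 50
26 ≥ 24 → 26 - 24 = 2 (next day)


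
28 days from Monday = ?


Start: Monday (index 0)
(0 + 28) mod 7
= 28 mod 7
= 0
Index 0 → Monday

Monday


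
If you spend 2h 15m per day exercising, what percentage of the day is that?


9.4%

Time: 135 minutes
Day: 1440 minutes
Percentage = (135/1440) × 100 ≈ 9.4%


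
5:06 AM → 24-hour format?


05:06

Input: 5:06 AM
AM hour stays: 5


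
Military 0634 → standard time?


6:34 AM

Hour: 6
6 < 12 → AM


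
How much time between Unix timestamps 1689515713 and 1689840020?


Difference = 1689840020 - 1689515713 = 324307 seconds
In hours: 324307 / 3600 ≈ 90.1
In days: 324307 / 86400 ≈ 3.75

324307 seconds (90.1 hours / 3.75 days)


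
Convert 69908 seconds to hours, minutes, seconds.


Hours: 69908 ÷ 3600 = 19 remainder 1508
Minutes: 1508 ÷ 60 = 25 remainder 8
Seconds: 8

19h 25m 8s


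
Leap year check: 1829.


No

Rules: divisible by 4 AND (not by 100 OR by 400)
1829 ÷ 4 = 457 remainder 1 → not divisible by 4
Not divisible by 4 → not a leap year


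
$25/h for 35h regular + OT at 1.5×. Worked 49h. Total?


$1400.00

Regular: 35h × $25 = $875.00
Overtime: 49 - 35 = 14h
OT pay: 14h × $25 × 1.5 = $525.00
Total = $875.00 + $525.00 = $1400.00


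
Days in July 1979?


Month: July (month 7)
July has 31 days

31 days


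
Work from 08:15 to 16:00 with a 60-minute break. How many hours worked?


Total time = (16×60+0) - (8×60+15)
= 960 - 495 = 465 min
Minus break: 465 - 60 = 405 min
= 6h 45m

6h 45m (405 minutes)


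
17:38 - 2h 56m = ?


Start: 1058 minutes from midnight
Subtract: 176 minutes
Remaining: 1058 - 176 = 882
Hours: 14, Minutes: 42

14:42


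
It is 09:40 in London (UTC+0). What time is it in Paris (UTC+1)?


10:40

Time difference = UTC+1 - UTC+0 = +1 hours
New hour = (9 + 1) mod 24
= 10 mod 24 = 10
Minutes unchanged → 10:40


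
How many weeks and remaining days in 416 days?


59 weeks 3 days

Weeks: 416 ÷ 7 = 59 remainder 3


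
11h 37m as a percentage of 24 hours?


Total minutes: 11×60 + 37 = 697
Day = 24×60 = 1440 minutes
Fraction = 697/1440 ≈ 0.4840
As a percentage: 697/1440 × 100 ≈ 48.40%

0.4840 (48.40%)


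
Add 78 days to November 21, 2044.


Start: November 21, 2044
Add 78 days
November 21 → December 1: 30 - 21 + 1 = 10 days (78 - 10 = 68 left)
December 1 → January 1: 31 - 1 + 1 = 31 days (68 - 31 = 37 left)
January 1 → February 1: 31 - 1 + 1 = 31 days (37 - 31 = 6 left)
February 1 + 6 = February 7, 2045

February 7, 2045


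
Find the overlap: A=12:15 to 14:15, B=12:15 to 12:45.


Meeting A: 735-855 (in minutes from midnight)
Meeting B: 735-765
Overlap start = max(735, 735) = 735
Overlap end = min(855, 765) = 765
Overlap = max(0, 765 - 735) = 30 min

30 minutes


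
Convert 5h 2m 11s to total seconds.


18131 seconds

Hours: 5 × 3600 = 18000
Minutes: 2 × 60 = 120
Seconds: 11
Total = 18000 + 120 + 11 = 18131


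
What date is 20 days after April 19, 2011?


May 9, 2011

Start: April 19, 2011
Add 20 days
April 19 → May 1: 30 - 19 + 1 = 12 days (20 - 12 = 8 left)
May 1 + 8 = May 9, 2011


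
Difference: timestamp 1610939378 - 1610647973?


Difference = 1610939378 - 1610647973 = 291405 seconds
In hours: 291405 / 3600 ≈ 80.9
In days: 291405 / 86400 ≈ 3.37

291405 seconds (80.9 hours / 3.37 days)


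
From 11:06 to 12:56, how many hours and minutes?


1h 50m

End time in minutes: 12×60 + 56 = 776
Start time in minutes: 11×60 + 6 = 666
Difference = 776 - 666 = 110 minutes
= 1 hours 50 minutes


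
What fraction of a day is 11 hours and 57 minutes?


0.4979 (49.79%)

Total minutes: 11×60 + 57 = 717
Day = 24×60 = 1440 minutes
Fraction = 717/1440 ≈ 0.4979
As a percentage: 717/1440 × 100 ≈ 49.79%


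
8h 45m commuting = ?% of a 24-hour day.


36.5%

Time: 525 minutes
Day: 1440 minutes
Percentage = (525/1440) × 100 ≈ 36.5%


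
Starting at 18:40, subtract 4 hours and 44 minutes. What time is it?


Start: 1120 minutes from midnight
Subtract: 284 minutes
Remaining: 1120 - 284 = 836
Hours: 13, Minutes: 56

13:56


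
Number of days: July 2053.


Month: July (month 7)
July has 31 days

31 days


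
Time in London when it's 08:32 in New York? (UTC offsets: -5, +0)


13:32

Time difference = UTC+0 - UTC-5 = +5 hours
New hour = (8 + 5) mod 24
= 13 mod 24 = 13
Minutes unchanged → 13:32


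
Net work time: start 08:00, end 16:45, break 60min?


7h 45m (465 minutes)

Total time = (16×60+45) - (8×60+0)
= 1005 - 480 = 525 min
Minus break: 525 - 60 = 465 min
= 7h 45m


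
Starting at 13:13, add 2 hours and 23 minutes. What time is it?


Start: 793 minutes from midnight
Add: 143 minutes
Total: 936 minutes
Hours: 936 ÷ 60 = 15 remainder 36

15:36


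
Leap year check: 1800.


Rules: divisible by 4 AND (not by 100 OR by 400)
1800 ÷ 4 = 450 exactly → divisible by 4
1800 ÷ 100 = 18 exactly → divisible by 100
1800 ÷ 400 = 4 remainder 200 → not divisible by 400
Divisible by 100 but not by 400 → not a leap year

No
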